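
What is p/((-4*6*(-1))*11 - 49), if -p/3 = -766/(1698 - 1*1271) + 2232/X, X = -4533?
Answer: 4425342/138717355 ≈ 0.031902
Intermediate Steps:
p = 4425342/645197 (p = -3*(-766/(1698 - 1*1271) + 2232/(-4533)) = -3*(-766/(1698 - 1271) + 2232*(-1/4533)) = -3*(-766/427 - 744/1511) = -3*(-1475114/645197) = 4425342/645197 ≈ 6.8589)
p/((-4*6*(-1))*11 - 49) = 4425342/(645197*((-4*6*(-1))*11 - 49)) = 4425342/(645197*(-24*(-1)*11 - 49)) = 4425342/(645197*(24*11 - 49)) = 4425342/(645197*(264 - 49)) = (4425342/645197)/215 = (4425342/645197)*(1/215) = 4425342/138717355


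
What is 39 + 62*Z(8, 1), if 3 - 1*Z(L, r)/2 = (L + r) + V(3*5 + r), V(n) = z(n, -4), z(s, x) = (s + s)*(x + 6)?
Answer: -8641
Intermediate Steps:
z(s, x) = 2*s*(6 + x) (z(s, x) = (2*s)*(6 + x) = 2*s*(6 + x))
V(n) = 4*n (V(n) = 2*n*(6 - 4) = 2*n*2 = 4*n)
Z(L, r) = -114 - 10*r - 2*L (Z(L, r) = 6 - 2*((L + r) + 4*(3*5 + r)) = 6 - 2*((L + r) + 4*(15 + r)) = 6 - 2*((L + r) + (60 + 4*r)) = 6 - 2*(60 + L + 5*r) = 6 + (-120 - 10*r - 2*L) = -114 - 10*r - 2*L)
39 + 62*Z(8, 1) = 39 + 62*(-114 - 10*1 - 2*8) = 39 + 62*(-114 - 10 - 16) = 39 + 62*(-140) = 39 - 8680 = -8641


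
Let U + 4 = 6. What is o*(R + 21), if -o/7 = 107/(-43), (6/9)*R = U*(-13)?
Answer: -13482/43 ≈ -313.53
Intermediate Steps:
U = 2 (U = -4 + 6 = 2)
R = -39 (R = 3*(2*(-13))/2 = (3/2)*(-26) = -39)
o = 749/43 (o = -749/(-43) = -749*(-1)/43 = -7*(-107/43) = 749/43 ≈ 17.419)
o*(R + 21) = 749*(-39 + 21)/43 = (749/43)*(-18) = -13482/43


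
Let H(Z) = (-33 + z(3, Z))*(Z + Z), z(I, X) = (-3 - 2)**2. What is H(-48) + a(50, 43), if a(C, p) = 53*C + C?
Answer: 3468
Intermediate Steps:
a(C, p) = 54*C
z(I, X) = 25 (z(I, X) = (-5)**2 = 25)
H(Z) = -16*Z (H(Z) = (-33 + 25)*(Z + Z) = -16*Z)
H(-48) + a(50, 43) = -16*(-48) + 54*50 = 768 + 2700 = 3468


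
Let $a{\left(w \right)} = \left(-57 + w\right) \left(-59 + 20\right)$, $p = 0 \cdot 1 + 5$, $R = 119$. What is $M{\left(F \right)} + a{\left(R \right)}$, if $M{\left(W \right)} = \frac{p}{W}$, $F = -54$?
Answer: $- \frac{130577}{54} \approx -2418.1$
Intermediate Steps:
$p = 5$ ($p = 0 + 5 = 5$)
$a{\left(w \right)} = 2223 - 39 w$ ($a{\left(w \right)} = \left(-57 + w\right) \left(-39\right) = 2223 - 39 w$)
$M{\left(W \right)} = \frac{5}{W}$
$M{\left(F \right)} + a{\left(R \right)} = \frac{5}{-54} + \left(2223 - 4641\right) = 5 \left(- \frac{1}{54}\right) + \left(2223 - 4641\right) = - \frac{5}{54} - 2418 = - \frac{130577}{54}$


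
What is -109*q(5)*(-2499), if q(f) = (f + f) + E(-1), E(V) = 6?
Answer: 4358256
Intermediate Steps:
q(f) = 6 + 2*f (q(f) = (f + f) + 6 = 2*f + 6 = 6 + 2*f)
-109*q(5)*(-2499) = -109*(6 + 2*5)*(-2499) = -109*(6 + 10)*(-2499) = -1744*(-2499) = -109*(-39984) = 4358256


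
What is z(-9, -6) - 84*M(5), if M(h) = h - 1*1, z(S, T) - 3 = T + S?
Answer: -348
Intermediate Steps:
z(S, T) = 3 + S + T (z(S, T) = 3 + (T + S) = 3 + (S + T) = 3 + S + T)
M(h) = -1 + h (M(h) = h - 1 = -1 + h)
z(-9, -6) - 84*M(5) = (3 - 9 - 6) - 84*(-1 + 5) = -12 - 84*4 = -12 - 336 = -348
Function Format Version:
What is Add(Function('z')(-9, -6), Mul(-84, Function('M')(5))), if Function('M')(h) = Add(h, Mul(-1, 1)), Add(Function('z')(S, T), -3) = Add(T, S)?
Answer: -348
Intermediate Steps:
Function('z')(S, T) = Add(3, S, T) (Function('z')(S, T) = Add(3, Add(T, S)) = Add(3, Add(S, T)) = Add(3, S, T))
Function('M')(h) = Add(-1, h) (Function('M')(h) = Add(h, -1) = Add(-1, h))
Add(Function('z')(-9, -6), Mul(-84, Function('M')(5))) = Add(Add(3, -9, -6), Mul(-84, Add(-1, 5))) = Add(-12, Mul(-84, 4)) = Add(-12, -336) = -348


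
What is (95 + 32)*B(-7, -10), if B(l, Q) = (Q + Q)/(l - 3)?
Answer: 254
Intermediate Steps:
B(l, Q) = 2*Q/(-3 + l) (B(l, Q) = (2*Q)/(-3 + l) = 2*Q/(-3 + l))
(95 + 32)*B(-7, -10) = (95 + 32)*(2*(-10)/(-3 - 7)) = 127*(2*(-10)/(-10)) = 127*(2*(-10)*(-1/10)) = 127*2 = 254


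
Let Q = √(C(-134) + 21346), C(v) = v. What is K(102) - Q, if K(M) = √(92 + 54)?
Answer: √146 - 2*√5303 ≈ -133.56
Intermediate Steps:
K(M) = √146
Q = 2*√5303 (Q = √(-134 + 21346) = √21212 = 2*√5303 ≈ 145.64)
K(102) - Q = √146 - 2*√5303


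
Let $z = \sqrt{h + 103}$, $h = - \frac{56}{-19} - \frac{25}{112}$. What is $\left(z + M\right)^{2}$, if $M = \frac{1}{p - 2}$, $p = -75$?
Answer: $\frac{190559211}{1802416} - \frac{\sqrt{29922473}}{20482} \approx 105.46$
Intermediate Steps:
$h = \frac{5797}{2128}$ ($h = \left(-56\right) \left(- \frac{1}{19}\right) - \frac{25}{112} = \frac{56}{19} - \frac{25}{112} = \frac{5797}{2128} \approx 2.7242$)
$z = \frac{\sqrt{29922473}}{532}$ ($z = \sqrt{\frac{5797}{2128} + 103} = \sqrt{\frac{224981}{2128}} = \frac{\sqrt{29922473}}{532} \approx 10.282$)
$M = - \frac{1}{77}$ ($M = \frac{1}{-75 - 2} = \frac{1}{-77} = - \frac{1}{77} \approx -0.012987$)
$\left(z + M\right)^{2} = \left(\frac{\sqrt{29922473}}{532} - \frac{1}{77}\right)^{2} = \left(- \frac{1}{77} + \frac{\sqrt{29922473}}{532}\right)^{2}$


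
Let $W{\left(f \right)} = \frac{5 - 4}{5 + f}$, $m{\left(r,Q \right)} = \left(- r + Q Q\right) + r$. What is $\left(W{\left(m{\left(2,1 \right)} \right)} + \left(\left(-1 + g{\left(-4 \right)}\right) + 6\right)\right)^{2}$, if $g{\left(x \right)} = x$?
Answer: $\frac{49}{36} \approx 1.3611$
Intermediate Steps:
$m{\left(r,Q \right)} = Q^{2}$ ($m{\left(r,Q \right)} = \left(- r + Q^{2}\right) + r = \left(Q^{2} - r\right) + r = Q^{2}$)
$W{\left(f \right)} = \frac{1}{5 + f}$ ($W{\left(f \right)} = 1 \frac{1}{5 + f} = \frac{1}{5 + f}$)
$\left(W{\left(m{\left(2,1 \right)} \right)} + \left(\left(-1 + g{\left(-4 \right)}\right) + 6\right)\right)^{2} = \left(\frac{1}{5 + 1^{2}} + \left(\left(-1 - 4\right) + 6\right)\right)^{2} = \left(\frac{1}{5 + 1} + \left(-5 + 6\right)\right)^{2} = \left(\frac{1}{6} + 1\right)^{2} = \left(\frac{7}{6}\right)^{2} = \frac{49}{36}$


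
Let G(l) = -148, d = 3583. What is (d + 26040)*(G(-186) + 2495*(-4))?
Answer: -300021744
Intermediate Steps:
(d + 26040)*(G(-186) + 2495*(-4)) = (3583 + 26040)*(-148 + 2495*(-4)) = 29623*(-148 - 9980) = 29623*(-10128) = -300021744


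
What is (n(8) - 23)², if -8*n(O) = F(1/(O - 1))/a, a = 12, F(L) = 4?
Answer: 305809/576 ≈ 530.92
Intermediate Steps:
n(O) = -1/24 (n(O) = -1/(2*12) = -⅛*⅓ = -1/24)
(n(8) - 23)² = (-1/24 - 23)² = (-553/24)² = 305809/576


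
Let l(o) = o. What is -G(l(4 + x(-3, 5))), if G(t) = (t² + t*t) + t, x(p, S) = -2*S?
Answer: -66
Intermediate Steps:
G(t) = t + 2*t² (G(t) = (t² + t²) + t = 2*t² + t = t + 2*t²)
-G(l(4 + x(-3, 5))) = -(4 - 2*5)*(1 + 2*(4 - 2*5)) = -(4 - 10)*(1 + 2*(4 - 10)) = -(-6)*(1 + 2*(-6)) = -(-6)*(1 - 12) = -(-6)*(-11) = -1*66 = -66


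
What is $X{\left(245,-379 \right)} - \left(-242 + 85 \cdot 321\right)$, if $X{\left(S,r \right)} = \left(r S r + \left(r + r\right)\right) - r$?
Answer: $35164623$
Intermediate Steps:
$X{\left(S,r \right)} = r + S r^{2}$ ($X{\left(S,r \right)} = \left(S r r + 2 r\right) - r = \left(S r^{2} + 2 r\right) - r = \left(2 r + S r^{2}\right) - r = r + S r^{2}$)
$X{\left(245,-379 \right)} - \left(-242 + 85 \cdot 321\right) = - 379 \left(1 + 245 \left(-379\right)\right) - \left(-242 + 85 \cdot 321\right) = - 379 \left(1 - 92855\right) - \left(-242 + 27285\right) = \left(-379\right) \left(-92854\right) - 27043 = 35191666 - 27043 = 35164623$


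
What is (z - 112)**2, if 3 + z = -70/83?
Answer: 92448225/6889 ≈ 13420.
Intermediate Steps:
z = -319/83 (z = -3 - 70/83 = -319/83 ≈ -3.8434)
(z - 112)**2 = (-319/83 - 112)**2 = (-9615/83)**2 = 92448225/6889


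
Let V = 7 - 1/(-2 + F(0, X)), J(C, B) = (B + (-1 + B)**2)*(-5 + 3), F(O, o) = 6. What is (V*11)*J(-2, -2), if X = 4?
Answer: -2079/2 ≈ -1039.5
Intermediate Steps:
J(C, B) = -2*B - 2*(-1 + B)**2 (J(C, B) = (B + (-1 + B)**2)*(-2) = -2*B - 2*(-1 + B)**2)
V = 27/4 (V = 7 - 1/(-2 + 6) = 7 - 1/4 = 27/4 ≈ 6.7500)
(V*11)*J(-2, -2) = ((27/4)*11)*(-2 - 2*(-2)**2 + 2*(-2)) = 297*(-2 - 2*4 - 4)/4 = 297*(-2 - 8 - 4)/4 = (297/4)*(-14) = -2079/2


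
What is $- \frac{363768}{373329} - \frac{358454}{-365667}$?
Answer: $\frac{89257790}{15168232827} \approx 0.0058845$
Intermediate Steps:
$- \frac{363768}{373329} - \frac{358454}{-365667} = \left(-363768\right) \frac{1}{373329} - - \frac{358454}{365667} = - \frac{121256}{124443} + \frac{358454}{365667} = \frac{89257790}{15168232827}$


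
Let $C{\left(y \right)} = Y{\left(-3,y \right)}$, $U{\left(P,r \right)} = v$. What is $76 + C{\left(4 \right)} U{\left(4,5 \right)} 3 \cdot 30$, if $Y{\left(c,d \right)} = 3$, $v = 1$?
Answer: $346$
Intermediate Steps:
$U{\left(P,r \right)} = 1$
$C{\left(y \right)} = 3$
$76 + C{\left(4 \right)} U{\left(4,5 \right)} 3 \cdot 30 = 76 + 3 \cdot 1 \cdot 3 \cdot 30 = 76 + 3 \cdot 3 \cdot 30 = 76 + 9 \cdot 30 = 76 + 270 = 346$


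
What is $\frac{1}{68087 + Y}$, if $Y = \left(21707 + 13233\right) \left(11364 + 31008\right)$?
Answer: $\frac{1}{1480545767} \approx 6.7543 \cdot 10^{-10}$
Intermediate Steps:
$Y = 1480477680$ ($Y = 34940 \cdot 42372 = 1480477680$)
$\frac{1}{68087 + Y} = \frac{1}{68087 + 1480477680} = \frac{1}{1480545767}$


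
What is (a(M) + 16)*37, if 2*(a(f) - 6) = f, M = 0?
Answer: 814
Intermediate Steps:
a(f) = 6 + f/2
(a(M) + 16)*37 = ((6 + (½)*0) + 16)*37 = ((6 + 0) + 16)*37 = (6 + 16)*37 = 22*37 = 814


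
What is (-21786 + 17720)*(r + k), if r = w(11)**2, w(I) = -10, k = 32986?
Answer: -134527676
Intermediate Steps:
r = 100 (r = (-10)**2 = 100)
(-21786 + 17720)*(r + k) = (-21786 + 17720)*(100 + 32986) = -4066*33086 = -134527676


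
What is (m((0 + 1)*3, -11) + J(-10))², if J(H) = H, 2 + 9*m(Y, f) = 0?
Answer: 8464/81 ≈ 104.49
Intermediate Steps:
m(Y, f) = -2/9 (m(Y, f) = -2/9 + (⅑)*0 = -2/9 + 0 = -2/9)
(m((0 + 1)*3, -11) + J(-10))² = (-2/9 - 10)² = (-92/9)² = 8464/81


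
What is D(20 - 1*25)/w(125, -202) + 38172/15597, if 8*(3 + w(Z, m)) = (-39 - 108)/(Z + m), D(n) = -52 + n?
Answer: 3241124/140373 ≈ 23.089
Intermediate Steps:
w(Z, m) = -3 - 147/(8*(Z + m)) (w(Z, m) = -3 + ((-39 - 108)/(Z + m))/8 = -3 + (-147/(Z + m))/8 = -3 - 147/(8*(Z + m)))
D(20 - 1*25)/w(125, -202) + 38172/15597 = (-52 + (20 - 1*25))/(((-147/8 - 3*125 - 3*(-202))/(125 - 202))) + 38172/15597 = (-52 + (20 - 25))/(((-147/8 - 375 + 606)/(-77))) + 38172*(1/15597) = (-52 - 5)/((-1/77*1701/8)) + 12724/5199 = -57/(-243/88) + 12724/5199 = -57*(-88/243) + 12724/5199 = 1672/81 + 12724/5199 = 3241124/140373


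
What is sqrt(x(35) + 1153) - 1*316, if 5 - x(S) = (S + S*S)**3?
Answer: -316 + I*sqrt(2000374842) ≈ -316.0 + 44726.0*I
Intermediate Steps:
x(S) = 5 - (S + S**2)**3 (x(S) = 5 - (S + S*S)**3 = 5 - (S + S**2)**3)
sqrt(x(35) + 1153) - 1*316 = sqrt((5 - 1*35**3*(1 + 35)**3) + 1153) - 1*316 = sqrt((5 - 1*42875*36**3) + 1153) - 316 = sqrt((5 - 1*42875*46656) + 1153) - 316 = sqrt((5 - 2000376000) + 1153) - 316 = sqrt(-2000375995 + 1153) - 316 = sqrt(-2000374842) - 316 = I*sqrt(2000374842) - 316 = -316 + I*sqrt(2000374842)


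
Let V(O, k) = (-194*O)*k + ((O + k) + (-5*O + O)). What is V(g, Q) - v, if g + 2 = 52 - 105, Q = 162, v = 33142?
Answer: 1695725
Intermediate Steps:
g = -55 (g = -2 + (52 - 105) = -2 - 53 = -55)
V(O, k) = k - 3*O - 194*O*k (V(O, k) = -194*O*k + ((O + k) - 4*O) = -194*O*k + (k - 3*O) = k - 3*O - 194*O*k)
V(g, Q) - v = (162 - 3*(-55) - 194*(-55)*162) - 1*33142 = (162 + 165 + 1728540) - 33142 = 1728867 - 33142 = 1695725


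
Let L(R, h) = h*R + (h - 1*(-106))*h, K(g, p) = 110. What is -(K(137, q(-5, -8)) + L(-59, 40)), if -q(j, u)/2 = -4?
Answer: -3590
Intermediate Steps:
q(j, u) = 8 (q(j, u) = -2*(-4) = 8)
L(R, h) = R*h + h*(106 + h) (L(R, h) = R*h + (h + 106)*h = R*h + (106 + h)*h = R*h + h*(106 + h))
-(K(137, q(-5, -8)) + L(-59, 40)) = -(110 + 40*(106 - 59 + 40)) = -(110 + 40*87) = -(110 + 3480) = -1*3590 = -3590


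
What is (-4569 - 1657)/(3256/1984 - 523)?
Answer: 1544048/129297 ≈ 11.942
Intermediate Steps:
(-4569 - 1657)/(3256/1984 - 523) = -6226/(3256*(1/1984) - 523) = -6226/(407/248 - 523) = -6226/(-129297/248) = -6226*(-248/129297) = 1544048/129297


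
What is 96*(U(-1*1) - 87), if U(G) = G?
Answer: -8448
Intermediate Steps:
96*(U(-1*1) - 87) = 96*(-1*1 - 87) = 96*(-1 - 87) = 96*(-88) = -8448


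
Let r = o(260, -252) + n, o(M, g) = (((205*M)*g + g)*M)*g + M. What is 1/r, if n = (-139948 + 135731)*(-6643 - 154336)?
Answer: 1/880733791743 ≈ 1.1354e-12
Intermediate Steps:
o(M, g) = M + M*g*(g + 205*M*g) (o(M, g) = ((205*M*g + g)*M)*g + M = ((g + 205*M*g)*M)*g + M = (M*(g + 205*M*g))*g + M = M*g*(g + 205*M*g) + M = M + M*g*(g + 205*M*g))
n = 678848443 (n = -4217*(-160979) = 678848443)
r = 880733791743 (r = 260*(1 + (-252)² + 205*260*(-252)²) + 678848443 = 260*(1 + 63504 + 205*260*63504) + 678848443 = 260*(1 + 63504 + 3384763200) + 678848443 = 260*3384826705 + 678848443 = 880054943300 + 678848443 = 880733791743)
1/r = 1/880733791743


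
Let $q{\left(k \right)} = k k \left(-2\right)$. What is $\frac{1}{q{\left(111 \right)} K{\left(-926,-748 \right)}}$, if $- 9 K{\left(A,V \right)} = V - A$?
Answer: $\frac{1}{487364} \approx 2.0519 \cdot 10^{-6}$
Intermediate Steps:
$K{\left(A,V \right)} = - \frac{V}{9} + \frac{A}{9}$ ($K{\left(A,V \right)} = - \frac{V - A}{9} = - \frac{V}{9} + \frac{A}{9}$)
$q{\left(k \right)} = - 2 k^{2}$ ($q{\left(k \right)} = k^{2} \left(-2\right) = - 2 k^{2}$)
$\frac{1}{q{\left(111 \right)} K{\left(-926,-748 \right)}} = \frac{1}{- 2 \cdot 111^{2} \left(\left(- \frac{1}{9}\right) \left(-748\right) + \frac{1}{9} \left(-926\right)\right)} = \frac{1}{\left(-2\right) 12321 \left(\frac{748}{9} - \frac{926}{9}\right)} = \frac{1}{\left(-24642\right) \left(- \frac{178}{9}\right)} = \left(- \frac{1}{24642}\right) \left(- \frac{9}{178}\right) = \frac{1}{487364}$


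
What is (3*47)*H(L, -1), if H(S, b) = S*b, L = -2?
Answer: 282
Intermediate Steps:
(3*47)*H(L, -1) = (3*47)*(-2*(-1)) = 141*2 = 282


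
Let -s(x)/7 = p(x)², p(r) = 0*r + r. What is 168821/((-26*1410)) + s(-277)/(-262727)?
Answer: -24663638887/9631571820 ≈ -2.5607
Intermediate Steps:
p(r) = r (p(r) = 0 + r = r)
s(x) = -7*x²
168821/((-26*1410)) + s(-277)/(-262727) = 168821/((-26*1410)) - 7*(-277)²/(-262727) = 168821/(-36660) - 7*76729*(-1/262727) = 168821*(-1/36660) - 537103*(-1/262727) = -168821/36660 + 537103/262727 = -24663638887/9631571820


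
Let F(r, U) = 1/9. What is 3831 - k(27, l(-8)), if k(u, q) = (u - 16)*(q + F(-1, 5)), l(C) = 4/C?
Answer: 69035/18 ≈ 3835.3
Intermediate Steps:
F(r, U) = ⅑
k(u, q) = (-16 + u)*(⅑ + q) (k(u, q) = (u - 16)*(q + ⅑) = (-16 + u)*(⅑ + q))
3831 - k(27, l(-8)) = 3831 - (-16/9 - 64/(-8) + (⅑)*27 + (4/(-8))*27) = 3831 - (-16/9 - 64*(-1)/8 + 3 + (4*(-⅛))*27) = 3831 - (-16/9 - 16*(-½) + 3 - ½*27) = 3831 - (-16/9 + 8 + 3 - 27/2) = 3831 - 1*(-77/18) = 3831 + 77/18 = 69035/18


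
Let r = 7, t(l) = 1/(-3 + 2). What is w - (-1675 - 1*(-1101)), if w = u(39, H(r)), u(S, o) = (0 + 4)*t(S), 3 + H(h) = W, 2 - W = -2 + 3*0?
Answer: 570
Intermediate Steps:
t(l) = -1 (t(l) = 1/(-1) = -1)
W = 4 (W = 2 - (-2 + 3*0) = 2 - (-2 + 0) = 2 - 1*(-2) = 2 + 2 = 4)
H(h) = 1 (H(h) = -3 + 4 = 1)
u(S, o) = -4 (u(S, o) = (0 + 4)*(-1) = 4*(-1) = -4)
w = -4
w - (-1675 - 1*(-1101)) = -4 - (-1675 - 1*(-1101)) = -4 - (-1675 + 1101) = -4 - 1*(-574) = -4 + 574 = 570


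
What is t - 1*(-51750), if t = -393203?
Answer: -341453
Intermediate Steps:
t - 1*(-51750) = -393203 - 1*(-51750) = -393203 + 51750 = -341453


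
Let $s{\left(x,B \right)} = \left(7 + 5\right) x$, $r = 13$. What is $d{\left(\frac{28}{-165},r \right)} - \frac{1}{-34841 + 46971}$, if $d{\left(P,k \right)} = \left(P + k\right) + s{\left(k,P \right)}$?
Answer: $\frac{67581049}{400290} \approx 168.83$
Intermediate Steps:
$s{\left(x,B \right)} = 12 x$
$d{\left(P,k \right)} = P + 13 k$ ($d{\left(P,k \right)} = \left(P + k\right) + 12 k = P + 13 k$)
$d{\left(\frac{28}{-165},r \right)} - \frac{1}{-34841 + 46971} = \left(\frac{28}{-165} + 13 \cdot 13\right) - \frac{1}{-34841 + 46971} = \left(28 \left(- \frac{1}{165}\right) + 169\right) - \frac{1}{12130} = \left(- \frac{28}{165} + 169\right) - \frac{1}{12130} = \frac{27857}{165} - \frac{1}{12130} = \frac{67581049}{400290}$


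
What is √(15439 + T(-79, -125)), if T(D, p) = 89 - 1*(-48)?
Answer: 2*√3894 ≈ 124.80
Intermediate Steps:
T(D, p) = 137 (T(D, p) = 89 + 48 = 137)
√(15439 + T(-79, -125)) = √(15439 + 137) = √15576 = 2*√3894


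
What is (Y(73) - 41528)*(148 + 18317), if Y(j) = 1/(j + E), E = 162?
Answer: -36040278747/47 ≈ -7.6681e+8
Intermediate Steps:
Y(j) = 1/(162 + j) (Y(j) = 1/(j + 162) = 1/(162 + j))
(Y(73) - 41528)*(148 + 18317) = (1/(162 + 73) - 41528)*(148 + 18317) = (1/235 - 41528)*18465 = -9759079/235*18465 = -36040278747/47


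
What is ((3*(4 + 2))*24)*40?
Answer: 17280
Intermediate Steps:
((3*(4 + 2))*24)*40 = ((3*6)*24)*40 = (18*24)*40 = 432*40 = 17280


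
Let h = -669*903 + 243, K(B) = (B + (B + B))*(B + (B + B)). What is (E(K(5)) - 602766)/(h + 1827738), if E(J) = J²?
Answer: -61349/135986 ≈ -0.45114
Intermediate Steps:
K(B) = 9*B² (K(B) = (B + 2*B)*(B + 2*B) = (3*B)*(3*B) = 9*B²)
h = -603864 (h = -604107 + 243 = -603864)
(E(K(5)) - 602766)/(h + 1827738) = ((9*5²)² - 602766)/(-603864 + 1827738) = ((9*25)² - 602766)/1223874 = (225² - 602766)*(1/1223874) = (50625 - 602766)*(1/1223874) = -552141*1/1223874 = -61349/135986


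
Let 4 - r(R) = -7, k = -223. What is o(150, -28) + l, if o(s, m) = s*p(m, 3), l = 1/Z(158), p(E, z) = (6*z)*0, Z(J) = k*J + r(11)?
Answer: -1/35223 ≈ -2.8391e-5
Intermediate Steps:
r(R) = 11 (r(R) = 4 - 1*(-7) = 4 + 7 = 11)
Z(J) = 11 - 223*J (Z(J) = -223*J + 11 = 11 - 223*J)
p(E, z) = 0
l = -1/35223 (l = 1/(11 - 223*158) = 1/(11 - 35234) = 1/(-35223) = -1/35223 ≈ -2.8391e-5)
o(s, m) = 0 (o(s, m) = s*0 = 0)
o(150, -28) + l = 0 - 1/35223 = -1/35223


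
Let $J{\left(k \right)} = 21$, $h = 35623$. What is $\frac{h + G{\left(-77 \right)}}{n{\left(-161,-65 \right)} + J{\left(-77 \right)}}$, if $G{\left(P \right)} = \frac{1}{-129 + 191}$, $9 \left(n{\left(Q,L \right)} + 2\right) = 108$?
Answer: $\frac{2208627}{1922} \approx 1149.1$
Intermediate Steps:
$n{\left(Q,L \right)} = 10$ ($n{\left(Q,L \right)} = -2 + \frac{1}{9} \cdot 108 = -2 + 12 = 10$)
$G{\left(P \right)} = \frac{1}{62}$
$\frac{h + G{\left(-77 \right)}}{n{\left(-161,-65 \right)} + J{\left(-77 \right)}} = \frac{35623 + \frac{1}{62}}{10 + 21} = \frac{2208627}{62 \cdot 31} = \frac{2208627}{62} \cdot \frac{1}{31} = \frac{2208627}{1922}$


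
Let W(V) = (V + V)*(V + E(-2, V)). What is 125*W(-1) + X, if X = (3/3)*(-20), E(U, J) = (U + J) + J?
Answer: 1230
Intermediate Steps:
E(U, J) = U + 2*J (E(U, J) = (J + U) + J = U + 2*J)
X = -20 (X = (3*(⅓))*(-20) = 1*(-20) = -20)
W(V) = 2*V*(-2 + 3*V) (W(V) = (V + V)*(V + (-2 + 2*V)) = (2*V)*(-2 + 3*V) = 2*V*(-2 + 3*V))
125*W(-1) + X = 125*(2*(-1)*(-2 + 3*(-1))) - 20 = 125*(2*(-1)*(-2 - 3)) - 20 = 125*(2*(-1)*(-5)) - 20 = 125*10 - 20 = 1250 - 20 = 1230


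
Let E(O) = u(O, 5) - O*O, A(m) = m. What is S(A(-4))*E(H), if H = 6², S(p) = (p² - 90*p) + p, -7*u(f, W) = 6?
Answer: -3377016/7 ≈ -4.8243e+5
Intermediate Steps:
u(f, W) = -6/7 (u(f, W) = -⅐*6 = -6/7)
S(p) = p² - 89*p
H = 36
E(O) = -6/7 - O² (E(O) = -6/7 - O*O = -6/7 - O²)
S(A(-4))*E(H) = (-4*(-89 - 4))*(-6/7 - 1*36²) = (-4*(-93))*(-6/7 - 1*1296) = 372*(-6/7 - 1296) = 372*(-9078/7) = -3377016/7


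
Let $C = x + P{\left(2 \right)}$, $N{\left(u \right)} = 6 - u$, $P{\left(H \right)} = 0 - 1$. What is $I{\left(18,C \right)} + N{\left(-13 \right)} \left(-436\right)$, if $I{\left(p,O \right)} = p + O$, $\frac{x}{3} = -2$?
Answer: $-8273$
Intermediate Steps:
$P{\left(H \right)} = -1$
$x = -6$ ($x = 3 \left(-2\right) = -6$)
$C = -7$ ($C = -6 - 1 = -7$)
$I{\left(p,O \right)} = O + p$
$I{\left(18,C \right)} + N{\left(-13 \right)} \left(-436\right) = \left(-7 + 18\right) + \left(6 - -13\right) \left(-436\right) = 11 + \left(6 + 13\right) \left(-436\right) = 11 + 19 \left(-436\right) = 11 - 8284 = -8273$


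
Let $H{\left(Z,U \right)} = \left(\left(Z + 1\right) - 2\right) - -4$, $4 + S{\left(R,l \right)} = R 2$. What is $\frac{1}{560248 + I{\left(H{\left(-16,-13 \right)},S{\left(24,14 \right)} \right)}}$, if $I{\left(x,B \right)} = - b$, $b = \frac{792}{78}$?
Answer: $\frac{13}{7283092} \approx 1.785 \cdot 10^{-6}$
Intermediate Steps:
$S{\left(R,l \right)} = -4 + 2 R$ ($S{\left(R,l \right)} = -4 + R 2 = -4 + 2 R$)
$b = \frac{132}{13}$ ($b = 792 \cdot \frac{1}{78} = \frac{132}{13} \approx 10.154$)
$H{\left(Z,U \right)} = 3 + Z$ ($H{\left(Z,U \right)} = \left(\left(1 + Z\right) - 2\right) + 4 = \left(-1 + Z\right) + 4 = 3 + Z$)
$I{\left(x,B \right)} = - \frac{132}{13}$ ($I{\left(x,B \right)} = \left(-1\right) \frac{132}{13} = - \frac{132}{13}$)
$\frac{1}{560248 + I{\left(H{\left(-16,-13 \right)},S{\left(24,14 \right)} \right)}} = \frac{1}{560248 - \frac{132}{13}} = \frac{1}{\frac{7283092}{13}} = \frac{13}{7283092}$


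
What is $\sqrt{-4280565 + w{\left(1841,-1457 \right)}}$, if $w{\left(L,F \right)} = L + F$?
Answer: $i \sqrt{4280181} \approx 2068.9 i$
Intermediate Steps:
$w{\left(L,F \right)} = F + L$
$\sqrt{-4280565 + w{\left(1841,-1457 \right)}} = \sqrt{-4280565 + \left(-1457 + 1841\right)} = \sqrt{-4280565 + 384} = \sqrt{-4280181} = i \sqrt{4280181}$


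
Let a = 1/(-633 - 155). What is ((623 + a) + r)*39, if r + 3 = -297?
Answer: 9926397/788 ≈ 12597.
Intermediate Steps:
r = -300 (r = -3 - 297 = -300)
a = -1/788 (a = 1/(-788) = -1/788 ≈ -0.0012690)
((623 + a) + r)*39 = ((623 - 1/788) - 300)*39 = (490923/788 - 300)*39 = (254523/788)*39 = 9926397/788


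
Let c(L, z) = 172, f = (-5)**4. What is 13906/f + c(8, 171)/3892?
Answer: 13557413/608125 ≈ 22.294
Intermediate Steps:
f = 625
13906/f + c(8, 171)/3892 = 13906/625 + 172/3892 = 13906*(1/625) + 172*(1/3892) = 13906/625 + 43/973 = 13557413/608125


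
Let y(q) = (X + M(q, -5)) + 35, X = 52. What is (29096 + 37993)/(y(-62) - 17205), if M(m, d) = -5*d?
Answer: -67089/17093 ≈ -3.9249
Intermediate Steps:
y(q) = 112 (y(q) = (52 - 5*(-5)) + 35 = (52 + 25) + 35 = 77 + 35 = 112)
(29096 + 37993)/(y(-62) - 17205) = (29096 + 37993)/(112 - 17205) = 67089/(-17093) = 67089*(-1/17093) = -67089/17093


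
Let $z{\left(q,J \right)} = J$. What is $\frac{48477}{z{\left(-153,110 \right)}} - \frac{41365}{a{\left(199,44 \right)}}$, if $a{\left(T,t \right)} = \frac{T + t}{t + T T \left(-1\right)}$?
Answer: $\frac{16363823951}{2430} \approx 6.7341 \cdot 10^{6}$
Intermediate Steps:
$a{\left(T,t \right)} = \frac{T + t}{t - T^{2}}$ ($a{\left(T,t \right)} = \frac{T + t}{t + T^{2} \left(-1\right)} = \frac{T + t}{t - T^{2}}$)
$\frac{48477}{z{\left(-153,110 \right)}} - \frac{41365}{a{\left(199,44 \right)}} = \frac{48477}{110} - \frac{41365}{\frac{1}{44 - 199^{2}} \left(199 + 44\right)} = 48477 \cdot \frac{1}{110} - \frac{41365}{\frac{1}{44 - 39601} \cdot 243} = \frac{4407}{10} - \frac{41365}{\frac{1}{44 - 39601} \cdot 243} = \frac{4407}{10} - \frac{41365}{\frac{1}{-39557} \cdot 243} = \frac{4407}{10} - \frac{41365}{\left(- \frac{1}{39557}\right) 243} = \frac{4407}{10} - \frac{41365}{- \frac{243}{39557}} = \frac{4407}{10} - - \frac{1636275305}{243} = \frac{4407}{10} + \frac{1636275305}{243} = \frac{16363823951}{2430}$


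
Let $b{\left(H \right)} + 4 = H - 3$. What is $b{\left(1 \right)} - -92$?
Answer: $86$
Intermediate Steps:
$b{\left(H \right)} = -7 + H$ ($b{\left(H \right)} = -4 + \left(H - 3\right) = -4 + \left(-3 + H\right) = -7 + H$)
$b{\left(1 \right)} - -92 = \left(-7 + 1\right) - -92 = -6 + 92 = 86$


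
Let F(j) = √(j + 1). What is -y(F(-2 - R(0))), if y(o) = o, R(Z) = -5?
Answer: -2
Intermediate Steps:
F(j) = √(1 + j)
-y(F(-2 - R(0))) = -√(1 + (-2 - 1*(-5))) = -√(1 + (-2 + 5)) = -√(1 + 3) = -√4 = -1*2 = -2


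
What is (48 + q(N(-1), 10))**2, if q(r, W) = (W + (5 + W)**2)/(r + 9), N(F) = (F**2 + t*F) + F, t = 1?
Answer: 383161/64 ≈ 5986.9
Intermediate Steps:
N(F) = F**2 + 2*F (N(F) = (F**2 + 1*F) + F = (F**2 + F) + F = (F + F**2) + F = F**2 + 2*F)
q(r, W) = (W + (5 + W)**2)/(9 + r)
(48 + q(N(-1), 10))**2 = (48 + (10 + (5 + 10)**2)/(9 - (2 - 1)))**2 = (48 + (10 + 15**2)/(9 - 1*1))**2 = (48 + (10 + 225)/(9 - 1))**2 = (48 + 235/8)**2 = (619/8)**2 = 383161/64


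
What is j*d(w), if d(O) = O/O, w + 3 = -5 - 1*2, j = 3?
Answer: 3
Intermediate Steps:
w = -10 (w = -3 + (-5 - 1*2) = -3 + (-5 - 2) = -3 - 7 = -10)
d(O) = 1
j*d(w) = 3*1 = 3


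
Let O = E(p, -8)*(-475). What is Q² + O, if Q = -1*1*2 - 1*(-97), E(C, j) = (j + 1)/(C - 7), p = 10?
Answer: 30400/3 ≈ 10133.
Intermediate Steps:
E(C, j) = (1 + j)/(-7 + C)
Q = 95 (Q = -1*2 + 97 = -2 + 97 = 95)
O = 3325/3 (O = ((1 - 8)/(-7 + 10))*(-475) = (-7/3)*(-475) = ((⅓)*(-7))*(-475) = -7/3*(-475) = 3325/3 ≈ 1108.3)
Q² + O = 95² + 3325/3 = 9025 + 3325/3 = 30400/3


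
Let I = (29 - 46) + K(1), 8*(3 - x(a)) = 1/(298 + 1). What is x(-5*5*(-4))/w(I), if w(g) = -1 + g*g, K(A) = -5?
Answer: 1025/165048 ≈ 0.0062103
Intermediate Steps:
x(a) = 7175/2392 (x(a) = 3 - 1/(8*(298 + 1)) = 3 - ⅛/299 = 3 - ⅛*1/299 = 3 - 1/2392 = 7175/2392)
I = -22 (I = (29 - 46) - 5 = -17 - 5 = -22)
w(g) = -1 + g²
x(-5*5*(-4))/w(I) = 7175/(2392*(-1 + (-22)²)) = 7175/(2392*(-1 + 484)) = (7175/2392)/483 = (7175/2392)*(1/483) = 1025/165048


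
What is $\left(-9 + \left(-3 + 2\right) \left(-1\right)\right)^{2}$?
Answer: $64$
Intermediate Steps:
$\left(-9 + \left(-3 + 2\right) \left(-1\right)\right)^{2} = \left(-9 - -1\right)^{2} = \left(-9 + 1\right)^{2} = \left(-8\right)^{2} = 64$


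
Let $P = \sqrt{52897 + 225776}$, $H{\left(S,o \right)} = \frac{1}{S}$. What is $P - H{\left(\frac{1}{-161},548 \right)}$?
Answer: $161 + \sqrt{278673} \approx 688.89$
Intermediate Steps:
$P = \sqrt{278673} \approx 527.89$
$P - H{\left(\frac{1}{-161},548 \right)} = \sqrt{278673} - \frac{1}{\frac{1}{-161}} = \sqrt{278673} - \frac{1}{- \frac{1}{161}} = \sqrt{278673} - -161 = \sqrt{278673} + 161 = 161 + \sqrt{278673}$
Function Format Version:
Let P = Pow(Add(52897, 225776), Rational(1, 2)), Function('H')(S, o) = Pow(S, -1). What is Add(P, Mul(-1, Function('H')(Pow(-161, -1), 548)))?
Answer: Add(161, Pow(278673, Rational(1, 2))) ≈ 688.89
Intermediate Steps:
P = Pow(278673, Rational(1, 2)) ≈ 527.89
Add(P, Mul(-1, Function('H')(Pow(-161, -1), 548))) = Add(Pow(278673, Rational(1, 2)), Mul(-1, Pow(Pow(-161, -1), -1))) = Add(Pow(278673, Rational(1, 2)), Mul(-1, Pow(Rational(-1, 161), -1))) = Add(Pow(278673, Rational(1, 2)), Mul(-1, -161)) = Add(Pow(278673, Rational(1, 2)), 161) = Add(161, Pow(278673, Rational(1, 2)))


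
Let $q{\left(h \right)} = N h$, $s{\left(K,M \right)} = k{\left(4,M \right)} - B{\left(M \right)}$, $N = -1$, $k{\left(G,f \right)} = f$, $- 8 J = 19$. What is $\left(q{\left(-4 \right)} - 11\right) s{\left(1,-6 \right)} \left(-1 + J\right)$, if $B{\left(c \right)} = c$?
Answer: $0$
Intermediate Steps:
$J = - \frac{19}{8}$ ($J = \left(- \frac{1}{8}\right) 19 = - \frac{19}{8} \approx -2.375$)
$s{\left(K,M \right)} = 0$ ($s{\left(K,M \right)} = M - M = 0$)
$q{\left(h \right)} = - h$
$\left(q{\left(-4 \right)} - 11\right) s{\left(1,-6 \right)} \left(-1 + J\right) = \left(\left(-1\right) \left(-4\right) - 11\right) 0 \left(-1 - \frac{19}{8}\right) = \left(4 - 11\right) 0 \left(- \frac{27}{8}\right) = \left(-7\right) 0 \left(- \frac{27}{8}\right) = 0 \left(- \frac{27}{8}\right) = 0$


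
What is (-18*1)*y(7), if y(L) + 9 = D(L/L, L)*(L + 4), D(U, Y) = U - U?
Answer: 162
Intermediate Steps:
D(U, Y) = 0
y(L) = -9 (y(L) = -9 + 0*(L + 4) = -9 + 0*(4 + L) = -9 + 0 = -9)
(-18*1)*y(7) = -18*1*(-9) = -18*(-9) = 162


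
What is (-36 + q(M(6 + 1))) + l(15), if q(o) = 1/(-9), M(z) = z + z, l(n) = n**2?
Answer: 1700/9 ≈ 188.89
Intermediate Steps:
M(z) = 2*z
q(o) = -1/9
(-36 + q(M(6 + 1))) + l(15) = (-36 - 1/9) + 15**2 = -325/9 + 225 = 1700/9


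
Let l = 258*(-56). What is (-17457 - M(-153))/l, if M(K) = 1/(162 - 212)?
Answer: 872849/722400 ≈ 1.2083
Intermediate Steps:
l = -14448
M(K) = -1/50 (M(K) = 1/(-50) = -1/50)
(-17457 - M(-153))/l = (-17457 - 1*(-1/50))/(-14448) = (-17457 + 1/50)*(-1/14448) = -872849/50*(-1/14448) = 872849/722400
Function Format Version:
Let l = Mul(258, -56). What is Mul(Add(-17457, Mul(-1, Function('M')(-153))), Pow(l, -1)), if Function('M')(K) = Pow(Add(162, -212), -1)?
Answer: Rational(872849, 722400) ≈ 1.2083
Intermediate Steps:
l = -14448
Function('M')(K) = Rational(-1, 50) (Function('M')(K) = Pow(-50, -1) = Rational(-1, 50))
Mul(Add(-17457, Mul(-1, Function('M')(-153))), Pow(l, -1)) = Mul(Add(-17457, Mul(-1, Rational(-1, 50))), Pow(-14448, -1)) = Mul(Add(-17457, Rational(1, 50)), Rational(-1, 14448)) = Mul(Rational(-872849, 50), Rational(-1, 14448)) = Rational(872849, 722400)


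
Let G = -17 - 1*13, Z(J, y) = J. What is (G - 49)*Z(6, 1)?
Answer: -474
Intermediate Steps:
G = -30 (G = -17 - 13 = -30)
(G - 49)*Z(6, 1) = (-30 - 49)*6 = -79*6 = -474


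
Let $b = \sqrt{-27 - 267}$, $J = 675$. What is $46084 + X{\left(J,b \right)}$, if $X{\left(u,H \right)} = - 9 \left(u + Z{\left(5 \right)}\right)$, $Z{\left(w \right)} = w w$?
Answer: $39784$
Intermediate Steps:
$Z{\left(w \right)} = w^{2}$
$b = 7 i \sqrt{6}$ ($b = \sqrt{-294} = 7 i \sqrt{6} \approx 17.146 i$)
$X{\left(u,H \right)} = -225 - 9 u$ ($X{\left(u,H \right)} = - 9 \left(u + 5^{2}\right) = - 9 \left(u + 25\right) = - 9 \left(25 + u\right) = -225 - 9 u$)
$46084 + X{\left(J,b \right)} = 46084 - 6300 = 39784$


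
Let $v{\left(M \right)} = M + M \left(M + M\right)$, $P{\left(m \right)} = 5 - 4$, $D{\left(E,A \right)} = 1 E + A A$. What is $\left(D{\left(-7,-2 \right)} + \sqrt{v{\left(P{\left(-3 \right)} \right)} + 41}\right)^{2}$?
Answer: $53 - 12 \sqrt{11} \approx 13.201$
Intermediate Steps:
$D{\left(E,A \right)} = E + A^{2}$
$P{\left(m \right)} = 1$
$v{\left(M \right)} = M + 2 M^{2}$ ($v{\left(M \right)} = M + M 2 M = M + 2 M^{2}$)
$\left(D{\left(-7,-2 \right)} + \sqrt{v{\left(P{\left(-3 \right)} \right)} + 41}\right)^{2} = \left(\left(-7 + \left(-2\right)^{2}\right) + \sqrt{1 \left(1 + 2 \cdot 1\right) + 41}\right)^{2} = \left(\left(-7 + 4\right) + \sqrt{1 \left(1 + 2\right) + 41}\right)^{2} = \left(-3 + \sqrt{1 \cdot 3 + 41}\right)^{2} = \left(-3 + \sqrt{3 + 41}\right)^{2} = \left(-3 + \sqrt{44}\right)^{2} = \left(-3 + 2 \sqrt{11}\right)^{2}$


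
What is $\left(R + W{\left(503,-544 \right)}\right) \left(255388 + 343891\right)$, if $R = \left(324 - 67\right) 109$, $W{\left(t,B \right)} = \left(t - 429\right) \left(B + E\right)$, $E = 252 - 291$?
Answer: $-9066491991$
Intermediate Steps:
$E = -39$
$W{\left(t,B \right)} = \left(-429 + t\right) \left(-39 + B\right)$ ($W{\left(t,B \right)} = \left(t - 429\right) \left(B - 39\right) = \left(-429 + t\right) \left(-39 + B\right)$)
$R = 28013$ ($R = 257 \cdot 109 = 28013$)
$\left(R + W{\left(503,-544 \right)}\right) \left(255388 + 343891\right) = \left(28013 - 43142\right) \left(255388 + 343891\right) = \left(28013 + \left(16731 + 233376 - 19617 - 273632\right)\right) 599279 = \left(28013 - 43142\right) 599279 = \left(-15129\right) 599279 = -9066491991$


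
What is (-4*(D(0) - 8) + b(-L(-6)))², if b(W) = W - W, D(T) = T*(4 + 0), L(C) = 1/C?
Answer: 1024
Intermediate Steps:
L(C) = 1/C
D(T) = 4*T (D(T) = T*4 = 4*T)
b(W) = 0
(-4*(D(0) - 8) + b(-L(-6)))² = (-4*(4*0 - 8) + 0)² = (-4*(0 - 8) + 0)² = (-4*(-8) + 0)² = (32 + 0)² = 32² = 1024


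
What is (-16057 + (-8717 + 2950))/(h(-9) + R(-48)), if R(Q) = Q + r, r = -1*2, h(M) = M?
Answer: 21824/59 ≈ 369.90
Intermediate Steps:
r = -2
R(Q) = -2 + Q (R(Q) = Q - 2 = -2 + Q)
(-16057 + (-8717 + 2950))/(h(-9) + R(-48)) = (-16057 + (-8717 + 2950))/(-9 + (-2 - 48)) = (-16057 - 5767)/(-9 - 50) = -21824/(-59) = -21824*(-1/59) = 21824/59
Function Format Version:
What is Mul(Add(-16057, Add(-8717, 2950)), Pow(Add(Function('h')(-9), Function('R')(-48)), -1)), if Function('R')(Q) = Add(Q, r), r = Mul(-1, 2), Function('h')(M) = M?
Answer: Rational(21824, 59) ≈ 369.90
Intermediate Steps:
r = -2
Function('R')(Q) = Add(-2, Q) (Function('R')(Q) = Add(Q, -2) = Add(-2, Q))
Mul(Add(-16057, Add(-8717, 2950)), Pow(Add(Function('h')(-9), Function('R')(-48)), -1)) = Mul(Add(-16057, Add(-8717, 2950)), Pow(Add(-9, Add(-2, -48)), -1)) = Mul(Add(-16057, -5767), Pow(Add(-9, -50), -1)) = Mul(-21824, Pow(-59, -1)) = Mul(-21824, Rational(-1, 59)) = Rational(21824, 59)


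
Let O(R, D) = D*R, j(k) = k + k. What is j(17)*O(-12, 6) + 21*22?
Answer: -1986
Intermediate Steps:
j(k) = 2*k
j(17)*O(-12, 6) + 21*22 = (2*17)*(6*(-12)) + 21*22 = 34*(-72) + 462 = -2448 + 462 = -1986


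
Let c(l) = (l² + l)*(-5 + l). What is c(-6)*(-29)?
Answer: 9570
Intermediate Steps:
c(l) = (-5 + l)*(l + l²) (c(l) = (l + l²)*(-5 + l) = (-5 + l)*(l + l²))
c(-6)*(-29) = -6*(-5 + (-6)² - 4*(-6))*(-29) = -6*(-5 + 36 + 24)*(-29) = -6*55*(-29) = -330*(-29) = 9570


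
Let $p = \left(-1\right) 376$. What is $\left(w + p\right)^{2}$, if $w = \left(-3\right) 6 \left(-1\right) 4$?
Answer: $92416$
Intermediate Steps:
$p = -376$
$w = 72$ ($w = \left(-18\right) \left(-1\right) 4 = 18 \cdot 4 = 72$)
$\left(w + p\right)^{2} = \left(72 - 376\right)^{2} = \left(-304\right)^{2} = 92416$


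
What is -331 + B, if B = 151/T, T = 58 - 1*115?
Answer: -19018/57 ≈ -333.65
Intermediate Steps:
T = -57 (T = 58 - 115 = -57)
B = -151/57 (B = 151/(-57) = 151*(-1/57) = -151/57 ≈ -2.6491)
-331 + B = -331 - 151/57 = -19018/57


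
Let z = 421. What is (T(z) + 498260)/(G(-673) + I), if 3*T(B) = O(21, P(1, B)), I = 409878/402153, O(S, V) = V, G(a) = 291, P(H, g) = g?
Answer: 200433189251/117436401 ≈ 1706.7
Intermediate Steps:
I = 136626/134051 (I = 409878*(1/402153) = 136626/134051 ≈ 1.0192)
T(B) = B/3
(T(z) + 498260)/(G(-673) + I) = ((1/3)*421 + 498260)/(291 + 136626/134051) = (421/3 + 498260)/(39145467/134051) = (1495201/3)*(134051/39145467) = 200433189251/117436401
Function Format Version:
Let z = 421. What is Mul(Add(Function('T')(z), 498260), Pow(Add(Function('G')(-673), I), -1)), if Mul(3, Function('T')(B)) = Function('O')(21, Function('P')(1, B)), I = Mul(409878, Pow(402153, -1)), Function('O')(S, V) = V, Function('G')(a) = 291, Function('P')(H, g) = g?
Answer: Rational(200433189251, 117436401) ≈ 1706.7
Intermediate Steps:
I = Rational(136626, 134051) (I = Mul(409878, Rational(1, 402153)) = Rational(136626, 134051) ≈ 1.0192)
Function('T')(B) = Mul(Rational(1, 3), B)
Mul(Add(Function('T')(z), 498260), Pow(Add(Function('G')(-673), I), -1)) = Mul(Add(Mul(Rational(1, 3), 421), 498260), Pow(Add(291, Rational(136626, 134051)), -1)) = Mul(Add(Rational(421, 3), 498260), Pow(Rational(39145467, 134051), -1)) = Mul(Rational(1495201, 3), Rational(134051, 39145467)) = Rational(200433189251, 117436401)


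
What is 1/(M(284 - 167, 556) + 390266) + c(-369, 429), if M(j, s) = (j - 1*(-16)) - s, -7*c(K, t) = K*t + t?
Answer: 61545294103/2728901 ≈ 22553.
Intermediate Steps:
c(K, t) = -t/7 - K*t/7 (c(K, t) = -(K*t + t)/7 = -(t + K*t)/7 = -t/7 - K*t/7)
M(j, s) = 16 + j - s (M(j, s) = (j + 16) - s = (16 + j) - s = 16 + j - s)
1/(M(284 - 167, 556) + 390266) + c(-369, 429) = 1/((16 + (284 - 167) - 1*556) + 390266) - ⅐*429*(1 - 369) = 1/((16 + 117 - 556) + 390266) - ⅐*429*(-368) = 1/(-423 + 390266) + 157872/7 = 1/389843 + 157872/7 = 61545294103/2728901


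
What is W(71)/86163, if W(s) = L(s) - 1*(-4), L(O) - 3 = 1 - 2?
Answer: 2/28721 ≈ 6.9635e-5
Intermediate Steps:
L(O) = 2 (L(O) = 3 + (1 - 2) = 3 - 1 = 2)
W(s) = 6 (W(s) = 2 - 1*(-4) = 2 + 4 = 6)
W(71)/86163 = 6/86163 = 6*(1/86163) = 2/28721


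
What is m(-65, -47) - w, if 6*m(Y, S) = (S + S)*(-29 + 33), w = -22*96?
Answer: 6148/3 ≈ 2049.3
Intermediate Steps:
w = -2112
m(Y, S) = 4*S/3 (m(Y, S) = ((S + S)*(-29 + 33))/6 = ((2*S)*4)/6 = (8*S)/6 = 4*S/3)
m(-65, -47) - w = (4/3)*(-47) - 1*(-2112) = -188/3 + 2112 = 6148/3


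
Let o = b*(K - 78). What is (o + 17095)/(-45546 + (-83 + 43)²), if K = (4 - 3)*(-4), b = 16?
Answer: -15783/43946 ≈ -0.35915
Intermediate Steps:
K = -4 (K = 1*(-4) = -4)
o = -1312 (o = 16*(-4 - 78) = 16*(-82) = -1312)
(o + 17095)/(-45546 + (-83 + 43)²) = (-1312 + 17095)/(-45546 + (-83 + 43)²) = 15783/(-45546 + (-40)²) = 15783/(-45546 + 1600) = 15783/(-43946) = 15783*(-1/43946) = -15783/43946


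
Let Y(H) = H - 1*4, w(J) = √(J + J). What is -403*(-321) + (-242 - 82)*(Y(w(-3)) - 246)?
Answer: 210363 - 324*I*√6 ≈ 2.1036e+5 - 793.63*I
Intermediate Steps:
w(J) = √2*√J (w(J) = √(2*J) = √2*√J)
Y(H) = -4 + H (Y(H) = H - 4 = -4 + H)
-403*(-321) + (-242 - 82)*(Y(w(-3)) - 246) = -403*(-321) + (-242 - 82)*((-4 + √2*√(-3)) - 246) = 129363 - 324*((-4 + √2*(I*√3)) - 246) = 129363 - 324*((-4 + I*√6) - 246) = 129363 - 324*(-250 + I*√6) = 129363 + (81000 - 324*I*√6) = 210363 - 324*I*√6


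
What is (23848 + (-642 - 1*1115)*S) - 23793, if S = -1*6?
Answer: 10597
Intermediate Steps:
S = -6
(23848 + (-642 - 1*1115)*S) - 23793 = (23848 + (-642 - 1*1115)*(-6)) - 23793 = (23848 + (-642 - 1115)*(-6)) - 23793 = (23848 - 1757*(-6)) - 23793 = (23848 + 10542) - 23793 = 34390 - 23793 = 10597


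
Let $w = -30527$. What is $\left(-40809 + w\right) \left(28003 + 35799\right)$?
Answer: $-4551379472$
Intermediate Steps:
$\left(-40809 + w\right) \left(28003 + 35799\right) = \left(-40809 - 30527\right) \left(28003 + 35799\right) = \left(-71336\right) 63802 = -4551379472$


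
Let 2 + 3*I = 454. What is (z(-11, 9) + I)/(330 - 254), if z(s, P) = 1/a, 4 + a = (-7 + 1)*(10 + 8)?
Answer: 50621/25536 ≈ 1.9823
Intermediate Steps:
I = 452/3 (I = -⅔ + (⅓)*454 = -⅔ + 454/3 = 452/3 ≈ 150.67)
a = -112 (a = -4 + (-7 + 1)*(10 + 8) = -4 - 6*18 = -4 - 108 = -112)
z(s, P) = -1/112 (z(s, P) = 1/(-112) = -1/112)
(z(-11, 9) + I)/(330 - 254) = (-1/112 + 452/3)/(330 - 254) = (50621/336)/76 = (50621/336)*(1/76) = 50621/25536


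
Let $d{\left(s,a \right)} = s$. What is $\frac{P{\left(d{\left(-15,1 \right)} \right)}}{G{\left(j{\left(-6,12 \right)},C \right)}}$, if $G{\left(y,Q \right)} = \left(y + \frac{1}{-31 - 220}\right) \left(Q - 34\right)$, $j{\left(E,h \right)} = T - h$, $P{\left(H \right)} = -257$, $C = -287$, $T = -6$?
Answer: $- \frac{64507}{1450599} \approx -0.044469$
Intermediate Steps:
$j{\left(E,h \right)} = -6 - h$
$G{\left(y,Q \right)} = \left(-34 + Q\right) \left(- \frac{1}{251} + y\right)$ ($G{\left(y,Q \right)} = \left(y + \frac{1}{-251}\right) \left(-34 + Q\right) = \left(y - \frac{1}{251}\right) \left(-34 + Q\right) = \left(- \frac{1}{251} + y\right) \left(-34 + Q\right) = \left(-34 + Q\right) \left(- \frac{1}{251} + y\right)$)
$\frac{P{\left(d{\left(-15,1 \right)} \right)}}{G{\left(j{\left(-6,12 \right)},C \right)}} = - \frac{257}{\frac{34}{251} - 34 \left(-6 - 12\right) - - \frac{287}{251} - 287 \left(-6 - 12\right)} = - \frac{257}{\frac{34}{251} - 34 \left(-6 - 12\right) + \frac{287}{251} - 287 \left(-6 - 12\right)} = - \frac{257}{\frac{34}{251} - -612 + \frac{287}{251} - -5166} = - \frac{257}{\frac{34}{251} + 612 + \frac{287}{251} + 5166} = - \frac{257}{\frac{1450599}{251}} = \left(-257\right) \frac{251}{1450599} = - \frac{64507}{1450599}$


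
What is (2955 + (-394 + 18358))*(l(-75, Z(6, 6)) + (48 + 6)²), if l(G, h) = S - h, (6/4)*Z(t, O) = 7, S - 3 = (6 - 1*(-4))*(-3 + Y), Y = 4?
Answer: 61174129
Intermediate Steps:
S = 13 (S = 3 + (6 - 1*(-4))*(-3 + 4) = 3 + (6 + 4)*1 = 3 + 10*1 = 3 + 10 = 13)
Z(t, O) = 14/3 (Z(t, O) = (⅔)*7 = 14/3)
l(G, h) = 13 - h
(2955 + (-394 + 18358))*(l(-75, Z(6, 6)) + (48 + 6)²) = (2955 + (-394 + 18358))*((13 - 1*14/3) + (48 + 6)²) = (2955 + 17964)*((13 - 14/3) + 54²) = 20919*(25/3 + 2916) = 20919*(8773/3) = 61174129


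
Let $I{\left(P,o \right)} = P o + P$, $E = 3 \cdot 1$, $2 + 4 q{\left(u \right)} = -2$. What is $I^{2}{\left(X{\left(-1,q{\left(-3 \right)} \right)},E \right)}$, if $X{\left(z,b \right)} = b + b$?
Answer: $64$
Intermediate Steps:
$q{\left(u \right)} = -1$ ($q{\left(u \right)} = - \frac{1}{2} + \frac{1}{4} \left(-2\right) = - \frac{1}{2} - \frac{1}{2} = -1$)
$X{\left(z,b \right)} = 2 b$
$E = 3$
$I{\left(P,o \right)} = P + P o$
$I^{2}{\left(X{\left(-1,q{\left(-3 \right)} \right)},E \right)} = \left(2 \left(-1\right) \left(1 + 3\right)\right)^{2} = \left(\left(-2\right) 4\right)^{2} = \left(-8\right)^{2} = 64$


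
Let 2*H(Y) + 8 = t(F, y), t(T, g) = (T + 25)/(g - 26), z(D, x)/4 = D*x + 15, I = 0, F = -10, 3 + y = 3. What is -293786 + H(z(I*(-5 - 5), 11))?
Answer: -15277095/52 ≈ -2.9379e+5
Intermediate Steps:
y = 0 (y = -3 + 3 = 0)
z(D, x) = 60 + 4*D*x (z(D, x) = 4*(D*x + 15) = 4*(15 + D*x) = 60 + 4*D*x)
t(T, g) = (25 + T)/(-26 + g)
H(Y) = -223/52 (H(Y) = -4 + ((25 - 10)/(-26 + 0))/2 = -4 + (15/(-26))/2 = -4 + (-1/26*15)/2 = -4 + (½)*(-15/26) = -4 - 15/52 = -223/52)
-293786 + H(z(I*(-5 - 5), 11)) = -293786 - 223/52 = -15277095/52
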